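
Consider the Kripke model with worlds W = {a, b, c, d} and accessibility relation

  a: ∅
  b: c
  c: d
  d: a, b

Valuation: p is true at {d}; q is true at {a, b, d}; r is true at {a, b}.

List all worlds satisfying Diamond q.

a: no successors, so Diamond q fails. ✗
b: successors {c}; q there: c:F. ✗
c: successors {d}; q there: d:T. ✓
d: successors {a, b}; q there: a:T, b:T. ✓

{c, d}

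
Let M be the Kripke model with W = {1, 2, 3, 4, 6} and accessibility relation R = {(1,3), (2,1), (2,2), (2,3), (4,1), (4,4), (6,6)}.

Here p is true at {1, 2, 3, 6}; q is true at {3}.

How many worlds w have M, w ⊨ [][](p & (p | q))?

4

1: successors {3}; [](p & (p | q)) there: 3:T. ✓
2: successors {1, 2, 3}; [](p & (p | q)) there: 1:T, 2:T, 3:T. ✓
3: no successors, so [][](p & (p | q)) holds vacuously. ✓
4: successors {1, 4}; [](p & (p | q)) there: 1:T, 4:F. ✗
6: successors {6}; [](p & (p | q)) there: 6:T. ✓
Satisfying worlds: {1, 2, 3, 6}.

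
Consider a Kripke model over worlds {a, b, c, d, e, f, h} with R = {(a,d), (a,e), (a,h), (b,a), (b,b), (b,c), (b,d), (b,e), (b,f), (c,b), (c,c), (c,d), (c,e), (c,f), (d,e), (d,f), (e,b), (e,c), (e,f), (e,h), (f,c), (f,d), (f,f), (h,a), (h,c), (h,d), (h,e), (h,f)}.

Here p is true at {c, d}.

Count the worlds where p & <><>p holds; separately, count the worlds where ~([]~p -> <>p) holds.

For p & <><>p:
a: p is F, <><>p is T. ✗
b: p is F, <><>p is T. ✗
c: p is T, <><>p is T. ✓
d: p is T, <><>p is T. ✓
e: p is F, <><>p is T. ✗
f: p is F, <><>p is T. ✗
h: p is F, <><>p is T. ✗
— 2 worlds.
For ~([]~p -> <>p):
a: []~p -> <>p is T. ✗
b: []~p -> <>p is T. ✗
c: []~p -> <>p is T. ✗
d: []~p -> <>p is F. ✓
e: []~p -> <>p is T. ✗
f: []~p -> <>p is T. ✗
h: []~p -> <>p is T. ✗
— 1 world.

2 and 1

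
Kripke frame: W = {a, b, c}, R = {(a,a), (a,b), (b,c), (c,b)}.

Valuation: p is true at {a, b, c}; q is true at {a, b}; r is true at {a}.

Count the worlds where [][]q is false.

a: successors {a, b}; []q there: a:T, b:F. ✗
b: successors {c}; []q there: c:T. ✓
c: successors {b}; []q there: b:F. ✗
Satisfying worlds: {b}.
So [][]q fails at the other 2 worlds.

2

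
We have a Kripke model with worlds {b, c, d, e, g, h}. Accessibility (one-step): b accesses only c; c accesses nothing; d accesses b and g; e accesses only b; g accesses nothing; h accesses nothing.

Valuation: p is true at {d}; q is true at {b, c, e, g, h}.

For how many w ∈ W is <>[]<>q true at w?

b: successors {c}; []<>q there: c:T. ✓
c: no successors, so <>[]<>q fails. ✗
d: successors {b, g}; []<>q there: b:F, g:T. ✓
e: successors {b}; []<>q there: b:F. ✗
g: no successors, so <>[]<>q fails. ✗
h: no successors, so <>[]<>q fails. ✗
Satisfying worlds: {b, d}.

2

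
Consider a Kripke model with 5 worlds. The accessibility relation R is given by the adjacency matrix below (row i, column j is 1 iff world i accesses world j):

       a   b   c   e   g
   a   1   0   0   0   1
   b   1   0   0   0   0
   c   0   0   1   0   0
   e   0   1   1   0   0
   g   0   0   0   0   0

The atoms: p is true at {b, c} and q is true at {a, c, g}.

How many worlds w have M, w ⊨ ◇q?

4

a: successors {a, g}; q there: a:T, g:T. ✓
b: successors {a}; q there: a:T. ✓
c: successors {c}; q there: c:T. ✓
e: successors {b, c}; q there: b:F, c:T. ✓
g: no successors, so ◇q fails. ✗
Satisfying worlds: {a, b, c, e}.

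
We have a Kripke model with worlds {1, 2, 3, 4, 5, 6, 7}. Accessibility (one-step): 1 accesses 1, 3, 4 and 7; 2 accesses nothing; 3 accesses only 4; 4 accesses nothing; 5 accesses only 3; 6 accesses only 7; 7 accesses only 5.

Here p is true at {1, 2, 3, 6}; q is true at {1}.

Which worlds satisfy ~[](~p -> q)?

{1, 3, 6, 7}

1: [](~p -> q) is F. ✓
2: [](~p -> q) is T. ✗
3: [](~p -> q) is F. ✓
4: [](~p -> q) is T. ✗
5: [](~p -> q) is T. ✗
6: [](~p -> q) is F. ✓
7: [](~p -> q) is F. ✓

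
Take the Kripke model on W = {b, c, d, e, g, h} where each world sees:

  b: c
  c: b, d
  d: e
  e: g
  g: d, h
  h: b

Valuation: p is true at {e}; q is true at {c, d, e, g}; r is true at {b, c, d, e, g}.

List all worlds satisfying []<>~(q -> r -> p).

{b, d, e, h}

b: successors {c}; <>~(q -> r -> p) there: c:T. ✓
c: successors {b, d}; <>~(q -> r -> p) there: b:T, d:F. ✗
d: successors {e}; <>~(q -> r -> p) there: e:T. ✓
e: successors {g}; <>~(q -> r -> p) there: g:T. ✓
g: successors {d, h}; <>~(q -> r -> p) there: d:F, h:F. ✗
h: successors {b}; <>~(q -> r -> p) there: b:T. ✓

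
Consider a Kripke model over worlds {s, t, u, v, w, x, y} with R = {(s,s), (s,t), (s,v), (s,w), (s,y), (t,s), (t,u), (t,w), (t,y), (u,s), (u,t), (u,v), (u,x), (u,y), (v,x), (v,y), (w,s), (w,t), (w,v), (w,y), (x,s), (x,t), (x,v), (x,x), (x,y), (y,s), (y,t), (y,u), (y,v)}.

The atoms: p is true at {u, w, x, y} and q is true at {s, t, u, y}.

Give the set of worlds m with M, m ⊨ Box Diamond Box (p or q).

{t, v}

s: successors {s, t, v, w, y}; Diamond Box (p or q) there: s:T, t:F, v:F, w:T, y:T. ✗
t: successors {s, u, w, y}; Diamond Box (p or q) there: s:T, u:T, w:T, y:T. ✓
u: successors {s, t, v, x, y}; Diamond Box (p or q) there: s:T, t:F, v:F, x:T, y:T. ✗
v: successors {x, y}; Diamond Box (p or q) there: x:T, y:T. ✓
w: successors {s, t, v, y}; Diamond Box (p or q) there: s:T, t:F, v:F, y:T. ✗
x: successors {s, t, v, x, y}; Diamond Box (p or q) there: s:T, t:F, v:F, x:T, y:T. ✗
y: successors {s, t, u, v}; Diamond Box (p or q) there: s:T, t:F, u:T, v:F. ✗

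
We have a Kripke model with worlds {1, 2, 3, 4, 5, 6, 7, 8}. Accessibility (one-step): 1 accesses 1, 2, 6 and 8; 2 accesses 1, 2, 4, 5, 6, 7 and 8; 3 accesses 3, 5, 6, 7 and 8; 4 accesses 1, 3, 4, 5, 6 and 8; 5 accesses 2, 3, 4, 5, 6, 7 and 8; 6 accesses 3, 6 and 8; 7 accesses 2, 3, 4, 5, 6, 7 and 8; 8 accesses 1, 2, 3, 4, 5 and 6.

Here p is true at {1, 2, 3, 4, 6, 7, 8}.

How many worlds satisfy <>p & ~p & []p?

1: <>p & ~p is F, []p is T. ✗
2: <>p & ~p is F, []p is F. ✗
3: <>p & ~p is F, []p is F. ✗
4: <>p & ~p is F, []p is F. ✗
5: <>p & ~p is T, []p is F. ✗
6: <>p & ~p is F, []p is T. ✗
7: <>p & ~p is F, []p is F. ✗
8: <>p & ~p is F, []p is F. ✗
Satisfying worlds: ∅.

0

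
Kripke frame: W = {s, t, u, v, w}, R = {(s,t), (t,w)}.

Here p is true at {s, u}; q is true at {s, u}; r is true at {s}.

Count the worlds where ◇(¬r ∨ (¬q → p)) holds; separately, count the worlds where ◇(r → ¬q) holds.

For ◇(¬r ∨ (¬q → p)):
s: successors {t}; ¬r ∨ (¬q → p) there: t:T. ✓
t: successors {w}; ¬r ∨ (¬q → p) there: w:T. ✓
u: no successors, so ◇(¬r ∨ (¬q → p)) fails. ✗
v: no successors, so ◇(¬r ∨ (¬q → p)) fails. ✗
w: no successors, so ◇(¬r ∨ (¬q → p)) fails. ✗
— 2 worlds.
For ◇(r → ¬q):
s: successors {t}; r → ¬q there: t:T. ✓
t: successors {w}; r → ¬q there: w:T. ✓
u: no successors, so ◇(r → ¬q) fails. ✗
v: no successors, so ◇(r → ¬q) fails. ✗
w: no successors, so ◇(r → ¬q) fails. ✗
— 2 worlds.

2 and 2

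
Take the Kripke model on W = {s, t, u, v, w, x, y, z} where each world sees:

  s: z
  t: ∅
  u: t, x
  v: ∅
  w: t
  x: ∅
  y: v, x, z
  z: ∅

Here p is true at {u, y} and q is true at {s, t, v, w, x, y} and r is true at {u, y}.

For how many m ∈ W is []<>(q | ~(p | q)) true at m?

s: successors {z}; <>(q | ~(p | q)) there: z:F. ✗
t: no successors, so []<>(q | ~(p | q)) holds vacuously. ✓
u: successors {t, x}; <>(q | ~(p | q)) there: t:F, x:F. ✗
v: no successors, so []<>(q | ~(p | q)) holds vacuously. ✓
w: successors {t}; <>(q | ~(p | q)) there: t:F. ✗
x: no successors, so []<>(q | ~(p | q)) holds vacuously. ✓
y: successors {v, x, z}; <>(q | ~(p | q)) there: v:F, x:F, z:F. ✗
z: no successors, so []<>(q | ~(p | q)) holds vacuously. ✓
Satisfying worlds: {t, v, x, z}.

4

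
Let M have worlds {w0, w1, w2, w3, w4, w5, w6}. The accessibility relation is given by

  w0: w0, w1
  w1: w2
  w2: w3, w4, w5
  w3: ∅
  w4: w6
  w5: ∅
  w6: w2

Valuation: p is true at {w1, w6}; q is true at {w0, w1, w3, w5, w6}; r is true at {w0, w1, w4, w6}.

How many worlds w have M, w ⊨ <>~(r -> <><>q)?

w0: successors {w0, w1}; ~(r -> <><>q) there: w0:F, w1:F. ✗
w1: successors {w2}; ~(r -> <><>q) there: w2:F. ✗
w2: successors {w3, w4, w5}; ~(r -> <><>q) there: w3:F, w4:T, w5:F. ✓
w3: no successors, so <>~(r -> <><>q) fails. ✗
w4: successors {w6}; ~(r -> <><>q) there: w6:F. ✗
w5: no successors, so <>~(r -> <><>q) fails. ✗
w6: successors {w2}; ~(r -> <><>q) there: w2:F. ✗
Satisfying worlds: {w2}.

1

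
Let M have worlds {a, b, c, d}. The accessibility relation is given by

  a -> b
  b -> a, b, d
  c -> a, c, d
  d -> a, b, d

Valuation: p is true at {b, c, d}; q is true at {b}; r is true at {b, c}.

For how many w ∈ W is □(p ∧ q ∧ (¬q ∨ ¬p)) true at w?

0

a: successors {b}; p ∧ q ∧ (¬q ∨ ¬p) there: b:F. ✗
b: successors {a, b, d}; p ∧ q ∧ (¬q ∨ ¬p) there: a:F, b:F, d:F. ✗
c: successors {a, c, d}; p ∧ q ∧ (¬q ∨ ¬p) there: a:F, c:F, d:F. ✗
d: successors {a, b, d}; p ∧ q ∧ (¬q ∨ ¬p) there: a:F, b:F, d:F. ✗
Satisfying worlds: ∅.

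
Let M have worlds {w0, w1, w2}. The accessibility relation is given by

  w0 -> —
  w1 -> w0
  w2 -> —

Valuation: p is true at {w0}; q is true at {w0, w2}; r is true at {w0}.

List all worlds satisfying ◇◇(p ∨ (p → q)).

∅

w0: no successors, so ◇◇(p ∨ (p → q)) fails. ✗
w1: successors {w0}; ◇(p ∨ (p → q)) there: w0:F. ✗
w2: no successors, so ◇◇(p ∨ (p → q)) fails. ✗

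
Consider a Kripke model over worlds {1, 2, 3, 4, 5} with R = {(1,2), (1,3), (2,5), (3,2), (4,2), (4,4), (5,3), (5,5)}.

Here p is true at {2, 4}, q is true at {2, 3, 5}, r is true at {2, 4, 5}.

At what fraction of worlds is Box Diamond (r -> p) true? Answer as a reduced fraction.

2/5

1: successors {2, 3}; Diamond (r -> p) there: 2:F, 3:T. ✗
2: successors {5}; Diamond (r -> p) there: 5:T. ✓
3: successors {2}; Diamond (r -> p) there: 2:F. ✗
4: successors {2, 4}; Diamond (r -> p) there: 2:F, 4:T. ✗
5: successors {3, 5}; Diamond (r -> p) there: 3:T, 5:T. ✓
That's 2 of 5 worlds, so 2/5.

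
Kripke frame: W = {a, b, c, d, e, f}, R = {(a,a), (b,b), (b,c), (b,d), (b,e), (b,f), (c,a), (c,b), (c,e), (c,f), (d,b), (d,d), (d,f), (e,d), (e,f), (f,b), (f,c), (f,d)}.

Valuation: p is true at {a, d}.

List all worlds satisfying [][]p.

a: successors {a}; []p there: a:T. ✓
b: successors {b, c, d, e, f}; []p there: b:F, c:F, d:F, e:F, f:F. ✗
c: successors {a, b, e, f}; []p there: a:T, b:F, e:F, f:F. ✗
d: successors {b, d, f}; []p there: b:F, d:F, f:F. ✗
e: successors {d, f}; []p there: d:F, f:F. ✗
f: successors {b, c, d}; []p there: b:F, c:F, d:F. ✗

{a}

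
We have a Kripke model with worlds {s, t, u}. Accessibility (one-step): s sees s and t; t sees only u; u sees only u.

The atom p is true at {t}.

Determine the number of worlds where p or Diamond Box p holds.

1

s: p is F, Diamond Box p is F. ✗
t: p is T, Diamond Box p is F. ✓
u: p is F, Diamond Box p is F. ✗
Satisfying worlds: {t}.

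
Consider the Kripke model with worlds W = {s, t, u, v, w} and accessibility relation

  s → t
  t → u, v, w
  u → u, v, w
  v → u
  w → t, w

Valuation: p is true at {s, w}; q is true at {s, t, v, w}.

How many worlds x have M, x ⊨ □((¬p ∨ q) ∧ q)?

s: successors {t}; (¬p ∨ q) ∧ q there: t:T. ✓
t: successors {u, v, w}; (¬p ∨ q) ∧ q there: u:F, v:T, w:T. ✗
u: successors {u, v, w}; (¬p ∨ q) ∧ q there: u:F, v:T, w:T. ✗
v: successors {u}; (¬p ∨ q) ∧ q there: u:F. ✗
w: successors {t, w}; (¬p ∨ q) ∧ q there: t:T, w:T. ✓
Satisfying worlds: {s, w}.

2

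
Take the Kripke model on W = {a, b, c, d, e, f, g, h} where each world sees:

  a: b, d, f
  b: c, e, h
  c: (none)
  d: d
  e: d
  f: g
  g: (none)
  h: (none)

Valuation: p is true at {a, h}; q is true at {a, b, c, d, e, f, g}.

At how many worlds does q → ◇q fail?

a: q is T, ◇q is T. ✓
b: q is T, ◇q is T. ✓
c: q is T, ◇q is F. ✗
d: q is T, ◇q is T. ✓
e: q is T, ◇q is T. ✓
f: q is T, ◇q is T. ✓
g: q is T, ◇q is F. ✗
h: q is F, ◇q is F. ✓
Satisfying worlds: {a, b, d, e, f, h}.
So q → ◇q fails at the other 2 worlds.

2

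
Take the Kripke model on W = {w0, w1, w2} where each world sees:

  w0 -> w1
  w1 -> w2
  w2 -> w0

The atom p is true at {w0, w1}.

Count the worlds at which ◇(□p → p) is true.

2

w0: successors {w1}; □p → p there: w1:T. ✓
w1: successors {w2}; □p → p there: w2:F. ✗
w2: successors {w0}; □p → p there: w0:T. ✓
Satisfying worlds: {w0, w2}.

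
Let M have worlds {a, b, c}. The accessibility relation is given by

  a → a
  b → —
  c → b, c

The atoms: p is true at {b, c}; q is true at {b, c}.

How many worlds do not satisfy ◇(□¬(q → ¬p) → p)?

1

a: successors {a}; □¬(q → ¬p) → p there: a:T. ✓
b: no successors, so ◇(□¬(q → ¬p) → p) fails. ✗
c: successors {b, c}; □¬(q → ¬p) → p there: b:T, c:T. ✓
Satisfying worlds: {a, c}.
So ◇(□¬(q → ¬p) → p) fails at the other 1 world.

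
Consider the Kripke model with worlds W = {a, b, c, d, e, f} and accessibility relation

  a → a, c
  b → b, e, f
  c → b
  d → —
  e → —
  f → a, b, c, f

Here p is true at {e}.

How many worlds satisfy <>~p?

a: successors {a, c}; ~p there: a:T, c:T. ✓
b: successors {b, e, f}; ~p there: b:T, e:F, f:T. ✓
c: successors {b}; ~p there: b:T. ✓
d: no successors, so <>~p fails. ✗
e: no successors, so <>~p fails. ✗
f: successors {a, b, c, f}; ~p there: a:T, b:T, c:T, f:T. ✓
Satisfying worlds: {a, b, c, f}.

4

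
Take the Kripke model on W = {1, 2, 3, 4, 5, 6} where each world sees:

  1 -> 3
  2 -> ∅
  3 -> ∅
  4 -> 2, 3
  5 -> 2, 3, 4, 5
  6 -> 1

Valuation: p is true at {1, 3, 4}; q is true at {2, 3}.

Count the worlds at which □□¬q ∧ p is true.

3

1: □□¬q is T, p is T. ✓
2: □□¬q is T, p is F. ✗
3: □□¬q is T, p is T. ✓
4: □□¬q is T, p is T. ✓
5: □□¬q is F, p is F. ✗
6: □□¬q is F, p is F. ✗
Satisfying worlds: {1, 3, 4}.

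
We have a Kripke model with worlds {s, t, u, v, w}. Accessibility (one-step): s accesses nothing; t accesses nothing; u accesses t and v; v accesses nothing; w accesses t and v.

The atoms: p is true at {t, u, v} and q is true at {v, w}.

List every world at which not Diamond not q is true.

s: Diamond not q is F. ✓
t: Diamond not q is F. ✓
u: Diamond not q is T. ✗
v: Diamond not q is F. ✓
w: Diamond not q is T. ✗

{s, t, v}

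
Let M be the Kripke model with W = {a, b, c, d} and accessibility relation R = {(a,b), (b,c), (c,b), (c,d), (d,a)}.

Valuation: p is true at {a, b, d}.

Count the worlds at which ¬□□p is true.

2

a: □□p is F. ✓
b: □□p is T. ✗
c: □□p is F. ✓
d: □□p is T. ✗
Satisfying worlds: {a, c}.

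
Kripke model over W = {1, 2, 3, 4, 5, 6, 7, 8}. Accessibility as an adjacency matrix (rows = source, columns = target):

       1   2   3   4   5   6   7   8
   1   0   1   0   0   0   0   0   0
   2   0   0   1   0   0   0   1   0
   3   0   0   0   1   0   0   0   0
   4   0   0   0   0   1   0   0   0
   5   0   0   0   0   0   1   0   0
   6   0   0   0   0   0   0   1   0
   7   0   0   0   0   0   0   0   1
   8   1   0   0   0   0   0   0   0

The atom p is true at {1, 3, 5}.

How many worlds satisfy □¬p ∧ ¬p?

2

1: □¬p is T, ¬p is F. ✗
2: □¬p is F, ¬p is T. ✗
3: □¬p is T, ¬p is F. ✗
4: □¬p is F, ¬p is T. ✗
5: □¬p is T, ¬p is F. ✗
6: □¬p is T, ¬p is T. ✓
7: □¬p is T, ¬p is T. ✓
8: □¬p is F, ¬p is T. ✗
Satisfying worlds: {6, 7}.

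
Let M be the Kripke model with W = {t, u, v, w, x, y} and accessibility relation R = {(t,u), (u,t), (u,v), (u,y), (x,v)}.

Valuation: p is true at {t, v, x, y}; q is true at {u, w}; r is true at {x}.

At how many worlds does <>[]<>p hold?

t: successors {u}; []<>p there: u:F. ✗
u: successors {t, v, y}; []<>p there: t:T, v:T, y:T. ✓
v: no successors, so <>[]<>p fails. ✗
w: no successors, so <>[]<>p fails. ✗
x: successors {v}; []<>p there: v:T. ✓
y: no successors, so <>[]<>p fails. ✗
Satisfying worlds: {u, x}.

2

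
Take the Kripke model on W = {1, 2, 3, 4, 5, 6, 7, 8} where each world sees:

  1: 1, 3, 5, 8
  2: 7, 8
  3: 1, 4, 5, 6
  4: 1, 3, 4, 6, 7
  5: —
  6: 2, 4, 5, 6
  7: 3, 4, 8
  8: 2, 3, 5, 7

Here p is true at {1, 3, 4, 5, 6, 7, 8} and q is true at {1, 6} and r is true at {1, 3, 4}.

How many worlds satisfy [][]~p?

1: successors {1, 3, 5, 8}; []~p there: 1:F, 3:F, 5:T, 8:F. ✗
2: successors {7, 8}; []~p there: 7:F, 8:F. ✗
3: successors {1, 4, 5, 6}; []~p there: 1:F, 4:F, 5:T, 6:F. ✗
4: successors {1, 3, 4, 6, 7}; []~p there: 1:F, 3:F, 4:F, 6:F, 7:F. ✗
5: no successors, so [][]~p holds vacuously. ✓
6: successors {2, 4, 5, 6}; []~p there: 2:F, 4:F, 5:T, 6:F. ✗
7: successors {3, 4, 8}; []~p there: 3:F, 4:F, 8:F. ✗
8: successors {2, 3, 5, 7}; []~p there: 2:F, 3:F, 5:T, 7:F. ✗
Satisfying worlds: {5}.

1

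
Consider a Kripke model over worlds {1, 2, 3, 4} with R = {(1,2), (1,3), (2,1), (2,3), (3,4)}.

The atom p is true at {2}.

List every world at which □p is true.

{4}

1: successors {2, 3}; p there: 2:T, 3:F. ✗
2: successors {1, 3}; p there: 1:F, 3:F. ✗
3: successors {4}; p there: 4:F. ✗
4: no successors, so □p holds vacuously. ✓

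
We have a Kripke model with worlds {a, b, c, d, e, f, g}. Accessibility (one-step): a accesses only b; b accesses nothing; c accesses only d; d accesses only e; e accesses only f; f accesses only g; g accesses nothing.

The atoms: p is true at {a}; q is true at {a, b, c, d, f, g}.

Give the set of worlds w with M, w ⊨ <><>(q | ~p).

{c, d, e}

a: successors {b}; <>(q | ~p) there: b:F. ✗
b: no successors, so <><>(q | ~p) fails. ✗
c: successors {d}; <>(q | ~p) there: d:T. ✓
d: successors {e}; <>(q | ~p) there: e:T. ✓
e: successors {f}; <>(q | ~p) there: f:T. ✓
f: successors {g}; <>(q | ~p) there: g:F. ✗
g: no successors, so <><>(q | ~p) fails. ✗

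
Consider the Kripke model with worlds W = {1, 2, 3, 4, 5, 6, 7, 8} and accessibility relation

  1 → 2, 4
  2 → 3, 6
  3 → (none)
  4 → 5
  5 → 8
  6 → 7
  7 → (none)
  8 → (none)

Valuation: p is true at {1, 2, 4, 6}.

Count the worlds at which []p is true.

4

1: successors {2, 4}; p there: 2:T, 4:T. ✓
2: successors {3, 6}; p there: 3:F, 6:T. ✗
3: no successors, so []p holds vacuously. ✓
4: successors {5}; p there: 5:F. ✗
5: successors {8}; p there: 8:F. ✗
6: successors {7}; p there: 7:F. ✗
7: no successors, so []p holds vacuously. ✓
8: no successors, so []p holds vacuously. ✓
Satisfying worlds: {1, 3, 7, 8}.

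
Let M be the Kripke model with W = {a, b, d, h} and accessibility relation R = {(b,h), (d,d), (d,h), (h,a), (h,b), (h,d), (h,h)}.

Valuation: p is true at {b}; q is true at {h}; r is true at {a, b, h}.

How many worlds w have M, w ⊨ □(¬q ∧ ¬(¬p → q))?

a: no successors, so □(¬q ∧ ¬(¬p → q)) holds vacuously. ✓
b: successors {h}; ¬q ∧ ¬(¬p → q) there: h:F. ✗
d: successors {d, h}; ¬q ∧ ¬(¬p → q) there: d:T, h:F. ✗
h: successors {a, b, d, h}; ¬q ∧ ¬(¬p → q) there: a:T, b:F, d:T, h:F. ✗
Satisfying worlds: {a}.

1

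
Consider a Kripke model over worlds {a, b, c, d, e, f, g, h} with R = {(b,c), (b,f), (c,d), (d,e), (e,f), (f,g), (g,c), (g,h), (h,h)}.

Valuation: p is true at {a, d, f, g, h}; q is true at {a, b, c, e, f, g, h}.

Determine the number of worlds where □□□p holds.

a: no successors, so □□□p holds vacuously. ✓
b: successors {c, f}; □□p there: c:F, f:F. ✗
c: successors {d}; □□p there: d:T. ✓
d: successors {e}; □□p there: e:T. ✓
e: successors {f}; □□p there: f:F. ✗
f: successors {g}; □□p there: g:T. ✓
g: successors {c, h}; □□p there: c:F, h:T. ✗
h: successors {h}; □□p there: h:T. ✓
Satisfying worlds: {a, c, d, f, h}.

5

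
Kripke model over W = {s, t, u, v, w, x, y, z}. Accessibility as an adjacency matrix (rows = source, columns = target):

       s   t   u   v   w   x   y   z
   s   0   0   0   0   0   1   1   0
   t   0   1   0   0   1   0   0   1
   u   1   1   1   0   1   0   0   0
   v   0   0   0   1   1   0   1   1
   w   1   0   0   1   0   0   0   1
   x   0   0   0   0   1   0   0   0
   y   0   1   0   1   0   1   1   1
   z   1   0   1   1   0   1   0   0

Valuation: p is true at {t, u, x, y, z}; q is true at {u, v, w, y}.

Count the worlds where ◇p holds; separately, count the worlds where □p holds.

For ◇p:
s: successors {x, y}; p there: x:T, y:T. ✓
t: successors {t, w, z}; p there: t:T, w:F, z:T. ✓
u: successors {s, t, u, w}; p there: s:F, t:T, u:T, w:F. ✓
v: successors {v, w, y, z}; p there: v:F, w:F, y:T, z:T. ✓
w: successors {s, v, z}; p there: s:F, v:F, z:T. ✓
x: successors {w}; p there: w:F. ✗
y: successors {t, v, x, y, z}; p there: t:T, v:F, x:T, y:T, z:T. ✓
z: successors {s, u, v, x}; p there: s:F, u:T, v:F, x:T. ✓
— 7 worlds.
For □p:
s: successors {x, y}; p there: x:T, y:T. ✓
t: successors {t, w, z}; p there: t:T, w:F, z:T. ✗
u: successors {s, t, u, w}; p there: s:F, t:T, u:T, w:F. ✗
v: successors {v, w, y, z}; p there: v:F, w:F, y:T, z:T. ✗
w: successors {s, v, z}; p there: s:F, v:F, z:T. ✗
x: successors {w}; p there: w:F. ✗
y: successors {t, v, x, y, z}; p there: t:T, v:F, x:T, y:T, z:T. ✗
z: successors {s, u, v, x}; p there: s:F, u:T, v:F, x:T. ✗
— 1 world.

7 and 1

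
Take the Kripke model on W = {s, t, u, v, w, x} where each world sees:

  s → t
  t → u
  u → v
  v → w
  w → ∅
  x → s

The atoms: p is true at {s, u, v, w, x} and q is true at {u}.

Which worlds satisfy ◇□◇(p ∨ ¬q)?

{s, t, v, x}

s: successors {t}; □◇(p ∨ ¬q) there: t:T. ✓
t: successors {u}; □◇(p ∨ ¬q) there: u:T. ✓
u: successors {v}; □◇(p ∨ ¬q) there: v:F. ✗
v: successors {w}; □◇(p ∨ ¬q) there: w:T. ✓
w: no successors, so ◇□◇(p ∨ ¬q) fails. ✗
x: successors {s}; □◇(p ∨ ¬q) there: s:T. ✓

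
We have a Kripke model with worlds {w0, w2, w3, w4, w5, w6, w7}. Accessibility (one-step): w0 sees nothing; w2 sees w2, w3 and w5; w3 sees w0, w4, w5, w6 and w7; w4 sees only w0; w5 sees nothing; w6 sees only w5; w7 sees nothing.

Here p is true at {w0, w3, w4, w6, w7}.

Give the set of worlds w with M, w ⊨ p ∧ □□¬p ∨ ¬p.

{w0, w2, w4, w5, w6, w7}

w0: p ∧ □□¬p is T, ¬p is F. ✓
w2: p ∧ □□¬p is F, ¬p is T. ✓
w3: p ∧ □□¬p is F, ¬p is F. ✗
w4: p ∧ □□¬p is T, ¬p is F. ✓
w5: p ∧ □□¬p is F, ¬p is T. ✓
w6: p ∧ □□¬p is T, ¬p is F. ✓
w7: p ∧ □□¬p is T, ¬p is F. ✓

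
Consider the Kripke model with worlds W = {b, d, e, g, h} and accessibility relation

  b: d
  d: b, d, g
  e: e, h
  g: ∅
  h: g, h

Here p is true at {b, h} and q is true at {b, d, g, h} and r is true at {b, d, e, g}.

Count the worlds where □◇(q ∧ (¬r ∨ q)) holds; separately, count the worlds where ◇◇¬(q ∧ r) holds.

For □◇(q ∧ (¬r ∨ q)):
b: successors {d}; ◇(q ∧ (¬r ∨ q)) there: d:T. ✓
d: successors {b, d, g}; ◇(q ∧ (¬r ∨ q)) there: b:T, d:T, g:F. ✗
e: successors {e, h}; ◇(q ∧ (¬r ∨ q)) there: e:T, h:T. ✓
g: no successors, so □◇(q ∧ (¬r ∨ q)) holds vacuously. ✓
h: successors {g, h}; ◇(q ∧ (¬r ∨ q)) there: g:F, h:T. ✗
— 3 worlds.
For ◇◇¬(q ∧ r):
b: successors {d}; ◇¬(q ∧ r) there: d:F. ✗
d: successors {b, d, g}; ◇¬(q ∧ r) there: b:F, d:F, g:F. ✗
e: successors {e, h}; ◇¬(q ∧ r) there: e:T, h:T. ✓
g: no successors, so ◇◇¬(q ∧ r) fails. ✗
h: successors {g, h}; ◇¬(q ∧ r) there: g:F, h:T. ✓
— 2 worlds.

3 and 2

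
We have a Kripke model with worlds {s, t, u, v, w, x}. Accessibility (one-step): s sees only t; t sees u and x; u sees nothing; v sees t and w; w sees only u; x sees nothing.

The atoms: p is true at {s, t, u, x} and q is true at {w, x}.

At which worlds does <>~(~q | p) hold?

s: successors {t}; ~(~q | p) there: t:F. ✗
t: successors {u, x}; ~(~q | p) there: u:F, x:F. ✗
u: no successors, so <>~(~q | p) fails. ✗
v: successors {t, w}; ~(~q | p) there: t:F, w:T. ✓
w: successors {u}; ~(~q | p) there: u:F. ✗
x: no successors, so <>~(~q | p) fails. ✗

{v}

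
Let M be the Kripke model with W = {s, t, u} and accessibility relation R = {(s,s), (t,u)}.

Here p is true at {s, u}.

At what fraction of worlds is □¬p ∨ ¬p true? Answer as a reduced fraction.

s: □¬p is F, ¬p is F. ✗
t: □¬p is F, ¬p is T. ✓
u: □¬p is T, ¬p is F. ✓
That's 2 of 3 worlds, so 2/3.

2/3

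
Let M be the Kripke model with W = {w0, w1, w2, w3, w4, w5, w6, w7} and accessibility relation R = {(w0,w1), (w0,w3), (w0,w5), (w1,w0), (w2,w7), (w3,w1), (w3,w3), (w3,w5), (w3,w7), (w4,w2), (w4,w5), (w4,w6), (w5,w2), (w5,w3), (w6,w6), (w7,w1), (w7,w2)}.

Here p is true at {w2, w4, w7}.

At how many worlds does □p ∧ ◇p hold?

1

w0: □p is F, ◇p is F. ✗
w1: □p is F, ◇p is F. ✗
w2: □p is T, ◇p is T. ✓
w3: □p is F, ◇p is T. ✗
w4: □p is F, ◇p is T. ✗
w5: □p is F, ◇p is T. ✗
w6: □p is F, ◇p is F. ✗
w7: □p is F, ◇p is T. ✗
Satisfying worlds: {w2}.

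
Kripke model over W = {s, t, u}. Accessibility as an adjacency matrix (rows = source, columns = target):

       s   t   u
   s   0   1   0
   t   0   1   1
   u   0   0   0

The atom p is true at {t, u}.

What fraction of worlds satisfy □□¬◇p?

s: successors {t}; □¬◇p there: t:F. ✗
t: successors {t, u}; □¬◇p there: t:F, u:T. ✗
u: no successors, so □□¬◇p holds vacuously. ✓
That's 1 of 3 worlds, so 1/3.

1/3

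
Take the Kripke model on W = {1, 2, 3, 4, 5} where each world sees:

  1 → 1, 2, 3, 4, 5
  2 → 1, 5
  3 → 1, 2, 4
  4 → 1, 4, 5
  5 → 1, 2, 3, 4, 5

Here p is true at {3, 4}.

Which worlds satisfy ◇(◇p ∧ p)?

1: successors {1, 2, 3, 4, 5}; ◇p ∧ p there: 1:F, 2:F, 3:T, 4:T, 5:F. ✓
2: successors {1, 5}; ◇p ∧ p there: 1:F, 5:F. ✗
3: successors {1, 2, 4}; ◇p ∧ p there: 1:F, 2:F, 4:T. ✓
4: successors {1, 4, 5}; ◇p ∧ p there: 1:F, 4:T, 5:F. ✓
5: successors {1, 2, 3, 4, 5}; ◇p ∧ p there: 1:F, 2:F, 3:T, 4:T, 5:F. ✓

{1, 3, 4, 5}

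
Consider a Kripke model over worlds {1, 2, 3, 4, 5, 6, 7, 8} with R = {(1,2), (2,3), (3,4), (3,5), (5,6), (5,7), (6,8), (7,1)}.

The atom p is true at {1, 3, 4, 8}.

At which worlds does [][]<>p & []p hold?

1: [][]<>p is T, []p is F. ✗
2: [][]<>p is F, []p is T. ✗
3: [][]<>p is T, []p is F. ✗
4: [][]<>p is T, []p is T. ✓
5: [][]<>p is F, []p is F. ✗
6: [][]<>p is T, []p is T. ✓
7: [][]<>p is T, []p is T. ✓
8: [][]<>p is T, []p is T. ✓

{4, 6, 7, 8}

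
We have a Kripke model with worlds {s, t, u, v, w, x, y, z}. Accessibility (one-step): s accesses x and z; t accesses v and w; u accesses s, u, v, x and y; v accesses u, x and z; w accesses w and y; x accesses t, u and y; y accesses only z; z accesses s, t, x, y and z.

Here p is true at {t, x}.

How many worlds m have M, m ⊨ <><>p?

7

s: successors {x, z}; <>p there: x:T, z:T. ✓
t: successors {v, w}; <>p there: v:T, w:F. ✓
u: successors {s, u, v, x, y}; <>p there: s:T, u:T, v:T, x:T, y:F. ✓
v: successors {u, x, z}; <>p there: u:T, x:T, z:T. ✓
w: successors {w, y}; <>p there: w:F, y:F. ✗
x: successors {t, u, y}; <>p there: t:F, u:T, y:F. ✓
y: successors {z}; <>p there: z:T. ✓
z: successors {s, t, x, y, z}; <>p there: s:T, t:F, x:T, y:F, z:T. ✓
Satisfying worlds: {s, t, u, v, x, y, z}.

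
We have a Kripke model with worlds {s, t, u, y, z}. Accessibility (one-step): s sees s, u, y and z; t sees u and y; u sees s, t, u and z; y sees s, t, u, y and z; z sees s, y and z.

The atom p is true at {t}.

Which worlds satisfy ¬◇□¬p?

s: ◇□¬p is T. ✗
t: ◇□¬p is F. ✓
u: ◇□¬p is T. ✗
y: ◇□¬p is T. ✗
z: ◇□¬p is T. ✗

{t}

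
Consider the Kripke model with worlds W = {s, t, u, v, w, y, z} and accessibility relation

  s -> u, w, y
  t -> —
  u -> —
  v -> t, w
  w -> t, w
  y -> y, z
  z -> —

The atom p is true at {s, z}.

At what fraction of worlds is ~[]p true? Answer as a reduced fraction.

s: []p is F. ✓
t: []p is T. ✗
u: []p is T. ✗
v: []p is F. ✓
w: []p is F. ✓
y: []p is F. ✓
z: []p is T. ✗
That's 4 of 7 worlds, so 4/7.

4/7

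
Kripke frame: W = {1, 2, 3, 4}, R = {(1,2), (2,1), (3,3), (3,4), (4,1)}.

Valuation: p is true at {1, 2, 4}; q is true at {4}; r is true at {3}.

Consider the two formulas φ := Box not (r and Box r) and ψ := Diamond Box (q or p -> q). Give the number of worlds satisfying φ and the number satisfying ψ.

4 and 1

For Box not (r and Box r):
1: successors {2}; not (r and Box r) there: 2:T. ✓
2: successors {1}; not (r and Box r) there: 1:T. ✓
3: successors {3, 4}; not (r and Box r) there: 3:T, 4:T. ✓
4: successors {1}; not (r and Box r) there: 1:T. ✓
— 4 worlds.
For Diamond Box (q or p -> q):
1: successors {2}; Box (q or p -> q) there: 2:F. ✗
2: successors {1}; Box (q or p -> q) there: 1:F. ✗
3: successors {3, 4}; Box (q or p -> q) there: 3:T, 4:F. ✓
4: successors {1}; Box (q or p -> q) there: 1:F. ✗
— 1 world.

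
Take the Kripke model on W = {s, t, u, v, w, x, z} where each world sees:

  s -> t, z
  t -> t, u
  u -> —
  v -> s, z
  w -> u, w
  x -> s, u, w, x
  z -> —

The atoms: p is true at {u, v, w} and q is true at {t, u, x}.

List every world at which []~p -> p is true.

{t, u, v, w, x}

s: []~p is T, p is F. ✗
t: []~p is F, p is F. ✓
u: []~p is T, p is T. ✓
v: []~p is T, p is T. ✓
w: []~p is F, p is T. ✓
x: []~p is F, p is F. ✓
z: []~p is T, p is F. ✗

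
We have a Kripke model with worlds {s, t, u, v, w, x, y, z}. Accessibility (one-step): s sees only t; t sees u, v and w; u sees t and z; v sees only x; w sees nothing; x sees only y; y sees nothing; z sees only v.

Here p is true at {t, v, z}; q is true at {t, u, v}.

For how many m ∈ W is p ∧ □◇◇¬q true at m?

s: p is F, □◇◇¬q is T. ✗
t: p is T, □◇◇¬q is F. ✗
u: p is F, □◇◇¬q is T. ✗
v: p is T, □◇◇¬q is F. ✗
w: p is F, □◇◇¬q is T. ✗
x: p is F, □◇◇¬q is F. ✗
y: p is F, □◇◇¬q is T. ✗
z: p is T, □◇◇¬q is T. ✓
Satisfying worlds: {z}.

1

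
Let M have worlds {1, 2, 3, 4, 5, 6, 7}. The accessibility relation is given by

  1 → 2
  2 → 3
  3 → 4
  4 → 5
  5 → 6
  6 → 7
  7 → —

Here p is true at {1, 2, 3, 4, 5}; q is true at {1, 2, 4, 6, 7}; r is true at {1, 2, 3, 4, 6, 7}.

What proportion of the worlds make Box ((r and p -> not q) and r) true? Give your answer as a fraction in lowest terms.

4/7

1: successors {2}; (r and p -> not q) and r there: 2:F. ✗
2: successors {3}; (r and p -> not q) and r there: 3:T. ✓
3: successors {4}; (r and p -> not q) and r there: 4:F. ✗
4: successors {5}; (r and p -> not q) and r there: 5:F. ✗
5: successors {6}; (r and p -> not q) and r there: 6:T. ✓
6: successors {7}; (r and p -> not q) and r there: 7:T. ✓
7: no successors, so Box ((r and p -> not q) and r) holds vacuously. ✓
That's 4 of 7 worlds, so 4/7.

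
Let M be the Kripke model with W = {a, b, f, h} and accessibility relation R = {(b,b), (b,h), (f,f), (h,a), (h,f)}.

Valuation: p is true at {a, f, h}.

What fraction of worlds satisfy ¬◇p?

1/4

a: ◇p is F. ✓
b: ◇p is T. ✗
f: ◇p is T. ✗
h: ◇p is T. ✗
That's 1 of 4 worlds, so 1/4.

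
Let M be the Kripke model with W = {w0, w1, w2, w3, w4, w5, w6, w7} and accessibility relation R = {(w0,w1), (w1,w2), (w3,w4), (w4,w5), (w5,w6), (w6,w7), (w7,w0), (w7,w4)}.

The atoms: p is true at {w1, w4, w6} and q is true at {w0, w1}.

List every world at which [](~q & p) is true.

w0: successors {w1}; ~q & p there: w1:F. ✗
w1: successors {w2}; ~q & p there: w2:F. ✗
w2: no successors, so [](~q & p) holds vacuously. ✓
w3: successors {w4}; ~q & p there: w4:T. ✓
w4: successors {w5}; ~q & p there: w5:F. ✗
w5: successors {w6}; ~q & p there: w6:T. ✓
w6: successors {w7}; ~q & p there: w7:F. ✗
w7: successors {w0, w4}; ~q & p there: w0:F, w4:T. ✗

{w2, w3, w5}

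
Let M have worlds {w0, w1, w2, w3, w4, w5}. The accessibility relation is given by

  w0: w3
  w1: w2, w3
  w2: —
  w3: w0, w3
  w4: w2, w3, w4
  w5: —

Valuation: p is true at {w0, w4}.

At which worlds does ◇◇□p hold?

w0: successors {w3}; ◇□p there: w3:F. ✗
w1: successors {w2, w3}; ◇□p there: w2:F, w3:F. ✗
w2: no successors, so ◇◇□p fails. ✗
w3: successors {w0, w3}; ◇□p there: w0:F, w3:F. ✗
w4: successors {w2, w3, w4}; ◇□p there: w2:F, w3:F, w4:T. ✓
w5: no successors, so ◇◇□p fails. ✗

{w4}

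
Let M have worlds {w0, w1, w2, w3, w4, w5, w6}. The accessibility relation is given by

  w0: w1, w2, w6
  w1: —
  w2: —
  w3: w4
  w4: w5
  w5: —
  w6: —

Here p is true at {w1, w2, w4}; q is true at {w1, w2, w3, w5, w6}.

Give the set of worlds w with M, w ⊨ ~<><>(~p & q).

w0: <><>(~p & q) is F. ✓
w1: <><>(~p & q) is F. ✓
w2: <><>(~p & q) is F. ✓
w3: <><>(~p & q) is T. ✗
w4: <><>(~p & q) is F. ✓
w5: <><>(~p & q) is F. ✓
w6: <><>(~p & q) is F. ✓

{w0, w1, w2, w4, w5, w6}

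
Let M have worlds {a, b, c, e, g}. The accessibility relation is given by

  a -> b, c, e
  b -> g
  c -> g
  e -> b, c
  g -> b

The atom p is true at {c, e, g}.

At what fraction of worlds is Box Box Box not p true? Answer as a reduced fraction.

a: successors {b, c, e}; Box Box not p there: b:T, c:T, e:F. ✗
b: successors {g}; Box Box not p there: g:F. ✗
c: successors {g}; Box Box not p there: g:F. ✗
e: successors {b, c}; Box Box not p there: b:T, c:T. ✓
g: successors {b}; Box Box not p there: b:T. ✓
That's 2 of 5 worlds, so 2/5.

2/5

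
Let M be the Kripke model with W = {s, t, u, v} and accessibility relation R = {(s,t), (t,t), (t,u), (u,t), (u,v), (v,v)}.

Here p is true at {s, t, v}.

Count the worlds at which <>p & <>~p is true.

s: <>p is T, <>~p is F. ✗
t: <>p is T, <>~p is T. ✓
u: <>p is T, <>~p is F. ✗
v: <>p is T, <>~p is F. ✗
Satisfying worlds: {t}.

1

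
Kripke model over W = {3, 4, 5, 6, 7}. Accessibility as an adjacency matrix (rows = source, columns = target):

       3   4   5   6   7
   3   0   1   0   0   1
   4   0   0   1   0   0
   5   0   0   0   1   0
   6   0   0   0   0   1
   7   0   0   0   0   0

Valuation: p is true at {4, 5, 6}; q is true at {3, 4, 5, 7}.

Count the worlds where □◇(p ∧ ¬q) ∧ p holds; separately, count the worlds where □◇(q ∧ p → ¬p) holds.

1 and 3

For □◇(p ∧ ¬q) ∧ p:
3: □◇(p ∧ ¬q) is F, p is F. ✗
4: □◇(p ∧ ¬q) is T, p is T. ✓
5: □◇(p ∧ ¬q) is F, p is T. ✗
6: □◇(p ∧ ¬q) is F, p is T. ✗
7: □◇(p ∧ ¬q) is T, p is F. ✗
— 1 world.
For □◇(q ∧ p → ¬p):
3: successors {4, 7}; ◇(q ∧ p → ¬p) there: 4:F, 7:F. ✗
4: successors {5}; ◇(q ∧ p → ¬p) there: 5:T. ✓
5: successors {6}; ◇(q ∧ p → ¬p) there: 6:T. ✓
6: successors {7}; ◇(q ∧ p → ¬p) there: 7:F. ✗
7: no successors, so □◇(q ∧ p → ¬p) holds vacuously. ✓
— 3 worlds.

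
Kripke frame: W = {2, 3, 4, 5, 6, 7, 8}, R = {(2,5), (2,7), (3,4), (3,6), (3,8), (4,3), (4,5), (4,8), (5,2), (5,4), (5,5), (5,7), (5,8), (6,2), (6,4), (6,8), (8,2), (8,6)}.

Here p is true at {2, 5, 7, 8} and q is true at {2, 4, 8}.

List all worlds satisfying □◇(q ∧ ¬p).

2: successors {5, 7}; ◇(q ∧ ¬p) there: 5:T, 7:F. ✗
3: successors {4, 6, 8}; ◇(q ∧ ¬p) there: 4:F, 6:T, 8:F. ✗
4: successors {3, 5, 8}; ◇(q ∧ ¬p) there: 3:T, 5:T, 8:F. ✗
5: successors {2, 4, 5, 7, 8}; ◇(q ∧ ¬p) there: 2:F, 4:F, 5:T, 7:F, 8:F. ✗
6: successors {2, 4, 8}; ◇(q ∧ ¬p) there: 2:F, 4:F, 8:F. ✗
7: no successors, so □◇(q ∧ ¬p) holds vacuously. ✓
8: successors {2, 6}; ◇(q ∧ ¬p) there: 2:F, 6:T. ✗

{7}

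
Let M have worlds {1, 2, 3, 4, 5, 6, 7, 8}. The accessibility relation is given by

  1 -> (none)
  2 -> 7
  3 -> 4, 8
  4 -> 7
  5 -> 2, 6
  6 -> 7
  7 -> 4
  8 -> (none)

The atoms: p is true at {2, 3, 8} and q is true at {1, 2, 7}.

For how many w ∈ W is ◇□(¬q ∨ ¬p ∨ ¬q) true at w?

6

1: no successors, so ◇□(¬q ∨ ¬p ∨ ¬q) fails. ✗
2: successors {7}; □(¬q ∨ ¬p ∨ ¬q) there: 7:T. ✓
3: successors {4, 8}; □(¬q ∨ ¬p ∨ ¬q) there: 4:T, 8:T. ✓
4: successors {7}; □(¬q ∨ ¬p ∨ ¬q) there: 7:T. ✓
5: successors {2, 6}; □(¬q ∨ ¬p ∨ ¬q) there: 2:T, 6:T. ✓
6: successors {7}; □(¬q ∨ ¬p ∨ ¬q) there: 7:T. ✓
7: successors {4}; □(¬q ∨ ¬p ∨ ¬q) there: 4:T. ✓
8: no successors, so ◇□(¬q ∨ ¬p ∨ ¬q) fails. ✗
Satisfying worlds: {2, 3, 4, 5, 6, 7}.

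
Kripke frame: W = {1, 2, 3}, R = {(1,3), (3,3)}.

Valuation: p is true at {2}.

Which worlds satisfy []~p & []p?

{2}

1: []~p is T, []p is F. ✗
2: []~p is T, []p is T. ✓
3: []~p is T, []p is F. ✗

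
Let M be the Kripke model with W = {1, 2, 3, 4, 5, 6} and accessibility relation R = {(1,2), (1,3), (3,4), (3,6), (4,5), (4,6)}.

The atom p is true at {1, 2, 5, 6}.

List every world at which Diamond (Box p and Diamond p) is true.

1: successors {2, 3}; Box p and Diamond p there: 2:F, 3:F. ✗
2: no successors, so Diamond (Box p and Diamond p) fails. ✗
3: successors {4, 6}; Box p and Diamond p there: 4:T, 6:F. ✓
4: successors {5, 6}; Box p and Diamond p there: 5:F, 6:F. ✗
5: no successors, so Diamond (Box p and Diamond p) fails. ✗
6: no successors, so Diamond (Box p and Diamond p) fails. ✗

{3}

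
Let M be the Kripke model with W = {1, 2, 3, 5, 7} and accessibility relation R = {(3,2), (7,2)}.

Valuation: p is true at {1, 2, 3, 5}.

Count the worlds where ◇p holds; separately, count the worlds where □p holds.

2 and 5

For ◇p:
1: no successors, so ◇p fails. ✗
2: no successors, so ◇p fails. ✗
3: successors {2}; p there: 2:T. ✓
5: no successors, so ◇p fails. ✗
7: successors {2}; p there: 2:T. ✓
— 2 worlds.
For □p:
1: no successors, so □p holds vacuously. ✓
2: no successors, so □p holds vacuously. ✓
3: successors {2}; p there: 2:T. ✓
5: no successors, so □p holds vacuously. ✓
7: successors {2}; p there: 2:T. ✓
— 5 worlds.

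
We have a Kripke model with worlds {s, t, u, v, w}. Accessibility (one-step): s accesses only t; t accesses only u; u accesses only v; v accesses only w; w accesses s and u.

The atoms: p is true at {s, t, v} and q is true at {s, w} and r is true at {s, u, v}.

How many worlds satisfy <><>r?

4

s: successors {t}; <>r there: t:T. ✓
t: successors {u}; <>r there: u:T. ✓
u: successors {v}; <>r there: v:F. ✗
v: successors {w}; <>r there: w:T. ✓
w: successors {s, u}; <>r there: s:F, u:T. ✓
Satisfying worlds: {s, t, v, w}.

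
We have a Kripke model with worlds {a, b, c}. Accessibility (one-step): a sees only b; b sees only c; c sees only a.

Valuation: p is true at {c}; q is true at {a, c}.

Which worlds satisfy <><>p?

{a}

a: successors {b}; <>p there: b:T. ✓
b: successors {c}; <>p there: c:F. ✗
c: successors {a}; <>p there: a:F. ✗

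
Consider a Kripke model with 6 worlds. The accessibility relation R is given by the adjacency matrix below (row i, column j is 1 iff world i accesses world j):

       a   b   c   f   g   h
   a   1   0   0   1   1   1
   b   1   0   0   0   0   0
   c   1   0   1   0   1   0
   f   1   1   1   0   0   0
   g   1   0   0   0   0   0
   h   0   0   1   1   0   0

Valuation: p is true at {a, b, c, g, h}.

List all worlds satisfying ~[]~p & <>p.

{a, b, c, f, g, h}

a: ~[]~p is T, <>p is T. ✓
b: ~[]~p is T, <>p is T. ✓
c: ~[]~p is T, <>p is T. ✓
f: ~[]~p is T, <>p is T. ✓
g: ~[]~p is T, <>p is T. ✓
h: ~[]~p is T, <>p is T. ✓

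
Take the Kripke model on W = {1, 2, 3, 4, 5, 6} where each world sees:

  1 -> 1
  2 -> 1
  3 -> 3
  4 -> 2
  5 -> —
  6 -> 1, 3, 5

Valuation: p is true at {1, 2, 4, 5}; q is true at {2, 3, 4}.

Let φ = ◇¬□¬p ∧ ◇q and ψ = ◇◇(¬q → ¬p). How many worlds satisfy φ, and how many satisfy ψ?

2 and 2

For ◇¬□¬p ∧ ◇q:
1: ◇¬□¬p is T, ◇q is F. ✗
2: ◇¬□¬p is T, ◇q is F. ✗
3: ◇¬□¬p is F, ◇q is T. ✗
4: ◇¬□¬p is T, ◇q is T. ✓
5: ◇¬□¬p is F, ◇q is F. ✗
6: ◇¬□¬p is T, ◇q is T. ✓
— 2 worlds.
For ◇◇(¬q → ¬p):
1: successors {1}; ◇(¬q → ¬p) there: 1:F. ✗
2: successors {1}; ◇(¬q → ¬p) there: 1:F. ✗
3: successors {3}; ◇(¬q → ¬p) there: 3:T. ✓
4: successors {2}; ◇(¬q → ¬p) there: 2:F. ✗
5: no successors, so ◇◇(¬q → ¬p) fails. ✗
6: successors {1, 3, 5}; ◇(¬q → ¬p) there: 1:F, 3:T, 5:F. ✓
— 2 worlds.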